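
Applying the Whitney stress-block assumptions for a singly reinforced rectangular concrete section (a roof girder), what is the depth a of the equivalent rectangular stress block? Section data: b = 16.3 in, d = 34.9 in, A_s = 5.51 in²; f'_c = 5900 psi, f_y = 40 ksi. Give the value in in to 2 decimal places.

a ≈ 2.70 in

T = A_s f_y = 5.51 × 40 = 220.4 kips.
a = T/(0.85 f'_c b) = 220.4/(0.85 × 5.9 × 16.3) = 2.70 in.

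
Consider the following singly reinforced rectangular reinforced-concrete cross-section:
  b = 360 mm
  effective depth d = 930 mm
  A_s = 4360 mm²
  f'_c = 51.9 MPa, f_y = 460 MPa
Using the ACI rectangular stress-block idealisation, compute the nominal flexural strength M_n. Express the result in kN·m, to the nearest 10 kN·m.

T = A_s f_y = 4360 × 460 = 2005600 N = 2005.6 kN.
From C = T: a = T/(0.85 f'_c b) = 2005600/(0.85 × 51.9 × 360) = 126.29 mm.
M_n = T(d − a/2) = 2005.6 kN × (930 − 63.145) mm = 1738.56 kN·m.

M_n ≈ 1740 kN·m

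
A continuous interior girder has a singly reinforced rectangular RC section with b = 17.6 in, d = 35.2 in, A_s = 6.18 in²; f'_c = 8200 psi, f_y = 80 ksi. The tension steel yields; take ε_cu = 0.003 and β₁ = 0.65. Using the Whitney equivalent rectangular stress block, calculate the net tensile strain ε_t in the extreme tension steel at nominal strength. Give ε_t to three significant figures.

a = A_s f_y/(0.85 f'_c b) = 4.030 in.
β₁ = 0.65, so c = a/β₁ = 4.030/0.65 = 6.200 in.
From the linear strain diagram with ε_cu = 0.003: ε_t = 0.003 (d − c)/c = 0.003 × (35.2 − 6.200)/6.200 = 0.0140.
Since ε_t ≥ 0.005, the section is tension-controlled.

ε_t ≈ 0.0140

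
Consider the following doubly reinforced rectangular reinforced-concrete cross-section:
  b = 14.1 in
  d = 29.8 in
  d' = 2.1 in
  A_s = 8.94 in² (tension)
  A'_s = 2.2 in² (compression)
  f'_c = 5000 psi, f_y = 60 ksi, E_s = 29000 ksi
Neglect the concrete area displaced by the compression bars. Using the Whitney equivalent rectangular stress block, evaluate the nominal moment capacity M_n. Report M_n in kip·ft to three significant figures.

M_n ≈ 1200 kip·ft

Assume both steels yield.
a = (A_s − A'_s) f_y/(0.85 f'_c b) = (8.94 − 2.2) × 60/(0.85 × 5 × 14.1) = 6.748 in.
c = a/β₁ = 6.748/0.8 = 8.435 in; ε'_s = 0.003(c − d')/c = 0.0023 ≥ ε_y = 0.0021, so the compression steel yields.
M_n = (A_s − A'_s) f_y (d − a/2) + A'_s f_y (d − d') = 404.4 × (29.8 − 3.374) + 132 × (29.8 − 2.1) = 10686.7 + 3656.4 = 14343.1 kip·in = 14343.1/12 = 1195.26 kip·ft.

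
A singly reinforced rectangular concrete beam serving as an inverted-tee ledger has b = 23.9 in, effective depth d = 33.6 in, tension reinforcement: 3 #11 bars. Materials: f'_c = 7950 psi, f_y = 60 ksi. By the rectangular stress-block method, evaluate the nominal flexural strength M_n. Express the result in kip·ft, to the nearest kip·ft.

A_s = 3 × 1.56 = 4.68 in².
T = A_s f_y = 4.68 × 60 = 280.8 kips.
a = T/(0.85 f'_c b) = 280.8/(0.85 × 7.95 × 23.9) = 1.739 in.
M_n = T(d − a/2) = 280.8 × (33.6 − 0.8695) = 9190.7 kip·in = 9190.7/12 = 765.89 kip·ft.

M_n ≈ 766 kip·ft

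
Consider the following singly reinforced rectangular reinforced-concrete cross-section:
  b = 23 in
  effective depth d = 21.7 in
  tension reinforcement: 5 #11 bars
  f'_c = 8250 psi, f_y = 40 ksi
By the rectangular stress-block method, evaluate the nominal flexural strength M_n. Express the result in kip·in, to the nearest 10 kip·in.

M_n ≈ 6470 kip·in

A_s = 5 × 1.56 = 7.8 in².
T = A_s f_y = 7.8 × 40 = 312 kips.
a = T/(0.85 f'_c b) = 312/(0.85 × 8.25 × 23) = 1.934 in.
M_n = T(d − a/2) = 312 × (21.7 − 0.967) = 6468.7 kip·in.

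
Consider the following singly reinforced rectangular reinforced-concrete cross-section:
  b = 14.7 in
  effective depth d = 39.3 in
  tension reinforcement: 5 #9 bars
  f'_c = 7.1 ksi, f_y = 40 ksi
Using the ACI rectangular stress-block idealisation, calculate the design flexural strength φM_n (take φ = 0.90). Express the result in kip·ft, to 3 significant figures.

φM_n ≈ 573 kip·ft

A_s = 5 × 1 = 5 in².
T = A_s f_y = 5 × 40 = 200 kips.
a = T/(0.85 f'_c b) = 200/(0.85 × 7.1 × 14.7) = 2.254 in.
M_n = T(d − a/2) = 200 × (39.3 − 1.127) = 7634.6 kip·in = 7634.6/12 = 636.22 kip·ft.
φM_n = 0.90 × 636.22 = 572.60 kip·ft.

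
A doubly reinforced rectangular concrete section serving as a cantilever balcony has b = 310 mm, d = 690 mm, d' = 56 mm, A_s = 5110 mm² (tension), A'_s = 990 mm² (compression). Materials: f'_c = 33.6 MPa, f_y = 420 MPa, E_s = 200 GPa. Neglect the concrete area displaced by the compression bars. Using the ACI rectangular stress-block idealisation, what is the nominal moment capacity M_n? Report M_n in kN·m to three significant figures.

Assume both tension and compression steel yield.
Net tension couple steel: A_s − A'_s = 4120 mm².
a = (A_s − A'_s) f_y / (0.85 f'_c b) = 1730400/(0.85 × 33.6 × 310) = 195.45 mm.
c = a/β₁ = 195.45/0.81 = 241.30 mm; ε'_s = 0.003(c − d')/c = 0.0023 ≥ f_y/E_s = 0.0021, so compression steel does yield.
M_n = (A_s − A'_s) f_y (d − a/2) + A'_s f_y (d − d') = [1730400 × (690 − 97.725) + 415800 × (690 − 56)] × 10⁻⁶ = 1024.87 + 263.62 = 1288.49 kN·m.

M_n ≈ 1290 kN·m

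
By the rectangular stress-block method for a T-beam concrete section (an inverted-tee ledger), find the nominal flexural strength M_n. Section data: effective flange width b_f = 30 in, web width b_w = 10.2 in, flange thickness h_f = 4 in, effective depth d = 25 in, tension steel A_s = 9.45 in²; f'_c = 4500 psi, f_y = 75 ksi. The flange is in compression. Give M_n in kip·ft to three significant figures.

Tension: T = A_s f_y = 9.45 × 75 = 708.75 kips.
Try a within the flange: a = T/(0.85 f'_c b_f) = 708.75/(0.85 × 4.5 × 30) = 6.176 in.
a = 6.176 > h_f = 4 in: the block extends into the web. Split into flange-overhang and web parts.
C_f = 0.85 f'_c (b_f − b_w) h_f = 0.85 × 4.5 × (30 − 10.2) × 4 = 302.9 kips.
Remaining web compression depth: a_w = (T − C_f)/(0.85 f'_c b_w) = (708.75 − 302.9)/(0.85 × 4.5 × 10.2) = 10.402 in.
M_n = C_f(d − h_f/2) + (T − C_f)(d − a_w/2) = 302.9 × (25 − 2) + 405.85 × (25 − 5.201) = 6966.7 + 8035.4 = 15002.1 kip·in.
M_n = 15002.1/12 = 1250.18 kip·ft.

M_n ≈ 1250 kip·ft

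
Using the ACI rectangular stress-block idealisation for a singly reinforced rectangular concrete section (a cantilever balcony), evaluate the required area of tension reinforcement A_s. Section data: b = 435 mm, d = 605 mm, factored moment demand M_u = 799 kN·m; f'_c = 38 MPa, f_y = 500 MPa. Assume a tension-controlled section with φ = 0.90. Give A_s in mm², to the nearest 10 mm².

M_n = M_u/φ = 799/0.90 = 887.778 kN·m.
With M_n = 0.85 f'_c a b (d − a/2), solve the quadratic for a:
a = d − √(d² − 2M_n/(0.85 f'_c b)) = 605 − √(605² − 2 × 887.778×10⁶/(0.85 × 38 × 435)) = 115.45 mm.
A_s = 0.85 f'_c a b / f_y = 0.85 × 38 × 115.45 × 435 / 500 = 3244.3 mm².

A_s ≈ 3240 mm²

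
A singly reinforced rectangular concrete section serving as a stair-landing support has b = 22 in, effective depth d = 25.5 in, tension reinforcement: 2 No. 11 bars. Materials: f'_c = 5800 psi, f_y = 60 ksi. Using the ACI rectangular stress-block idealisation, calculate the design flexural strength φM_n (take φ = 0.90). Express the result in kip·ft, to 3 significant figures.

A_s = 2 × 1.56 = 3.12 in².
T = A_s f_y = 3.12 × 60 = 187.2 kips.
a = T/(0.85 f'_c b) = 187.2/(0.85 × 5.8 × 22) = 1.726 in.
M_n = T(d − a/2) = 187.2 × (25.5 − 0.863) = 4612.0 kip·in = 4612.0/12 = 384.33 kip·ft.
φM_n = 0.90 × 384.33 = 345.90 kip·ft.

φM_n ≈ 346 kip·ft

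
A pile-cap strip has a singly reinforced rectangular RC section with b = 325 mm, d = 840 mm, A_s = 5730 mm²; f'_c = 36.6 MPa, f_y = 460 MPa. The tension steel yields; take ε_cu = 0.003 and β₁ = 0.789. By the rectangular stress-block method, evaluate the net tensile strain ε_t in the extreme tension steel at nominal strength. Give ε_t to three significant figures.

ε_t ≈ 0.00463

a = A_s f_y/(0.85 f'_c b) = 260.69 mm.
β₁ = 0.789, so c = a/β₁ = 260.69/0.789 = 330.41 mm.
From the linear strain diagram with ε_cu = 0.003: ε_t = 0.003 (d − c)/c = 0.003 × (840 − 330.41)/330.41 = 0.00463.
ε_t is between 0.004 and 0.005 — transition zone.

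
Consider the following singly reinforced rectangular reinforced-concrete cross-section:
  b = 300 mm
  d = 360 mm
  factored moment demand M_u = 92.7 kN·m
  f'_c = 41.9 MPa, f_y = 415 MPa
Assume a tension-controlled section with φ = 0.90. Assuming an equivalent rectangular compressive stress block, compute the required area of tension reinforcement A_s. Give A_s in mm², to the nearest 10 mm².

M_n = M_u/φ = 92.7/0.90 = 103 kN·m.
With M_n = 0.85 f'_c a b (d − a/2), solve the quadratic for a:
a = d − √(d² − 2M_n/(0.85 f'_c b)) = 360 − √(360² − 2 × 103×10⁶/(0.85 × 41.9 × 300)) = 27.86 mm.
A_s = 0.85 f'_c a b / f_y = 0.85 × 41.9 × 27.86 × 300 / 415 = 717.3 mm².

A_s ≈ 720 mm²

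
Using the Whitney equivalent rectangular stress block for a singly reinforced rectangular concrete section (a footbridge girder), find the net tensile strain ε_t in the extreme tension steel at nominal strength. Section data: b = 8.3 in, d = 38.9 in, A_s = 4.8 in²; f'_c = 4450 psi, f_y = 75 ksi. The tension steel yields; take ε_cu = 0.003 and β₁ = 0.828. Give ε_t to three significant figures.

ε_t ≈ 0.00543

a = A_s f_y/(0.85 f'_c b) = 11.467 in.
β₁ = 0.828, so c = a/β₁ = 11.467/0.828 = 13.849 in.
From the linear strain diagram with ε_cu = 0.003: ε_t = 0.003 (d − c)/c = 0.003 × (38.9 − 13.849)/13.849 = 0.00543.
Since ε_t ≥ 0.005, the section is tension-controlled.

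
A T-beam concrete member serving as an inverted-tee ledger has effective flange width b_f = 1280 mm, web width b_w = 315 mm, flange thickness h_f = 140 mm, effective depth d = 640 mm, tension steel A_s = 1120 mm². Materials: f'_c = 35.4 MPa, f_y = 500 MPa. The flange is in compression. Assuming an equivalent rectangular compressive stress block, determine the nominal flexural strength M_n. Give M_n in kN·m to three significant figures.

M_n ≈ 354 kN·m

Tension: T = A_s f_y = 1120 × 500 = 560000 N.
Try a within the flange: a = T/(0.85 f'_c b_f) = 560000/(0.85 × 35.4 × 1280) = 14.54 mm.
Since a = 14.54 ≤ h_f = 140 mm, the stress block lies entirely in the flange; analyse as a rectangular beam of width b_f.
M_n = T(d − a/2) = 560000 × (640 − 7.27) = 354.33 × 10⁶ N·mm.
M_n = 354.33 kN·m.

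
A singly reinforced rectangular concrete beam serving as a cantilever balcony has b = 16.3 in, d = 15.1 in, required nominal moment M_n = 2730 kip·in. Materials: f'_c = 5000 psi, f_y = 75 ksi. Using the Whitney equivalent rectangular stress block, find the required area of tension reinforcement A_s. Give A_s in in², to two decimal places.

From M_n = 0.85 f'_c a b (d − a/2):
a = d − √(d² − 2M_n/(0.85 f'_c b)) = 15.1 − √(15.1² − 2 × 2730/(0.85 × 5 × 16.3)) = 2.886 in.
A_s = 0.85 f'_c a b / f_y = 0.85 × 5 × 2.886 × 16.3 / 75 = 2.666 in².

A_s ≈ 2.67 in²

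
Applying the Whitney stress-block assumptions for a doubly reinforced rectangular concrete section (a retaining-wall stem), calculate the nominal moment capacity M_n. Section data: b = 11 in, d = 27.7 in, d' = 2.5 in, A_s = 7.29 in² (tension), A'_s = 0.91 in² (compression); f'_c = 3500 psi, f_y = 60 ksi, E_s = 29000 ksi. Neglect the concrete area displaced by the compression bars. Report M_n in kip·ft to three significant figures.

Assume both steels yield.
a = (A_s − A'_s) f_y/(0.85 f'_c b) = (7.29 − 0.91) × 60/(0.85 × 3.5 × 11) = 11.697 in.
c = a/β₁ = 11.697/0.85 = 13.761 in; ε'_s = 0.003(c − d')/c = 0.0025 ≥ ε_y = 0.0021, so the compression steel yields.
M_n = (A_s − A'_s) f_y (d − a/2) + A'_s f_y (d − d') = 382.8 × (27.7 − 5.8485) + 54.6 × (27.7 − 2.5) = 8364.8 + 1375.9 = 9740.7 kip·in = 9740.7/12 = 811.73 kip·ft.

M_n ≈ 812 kip·ft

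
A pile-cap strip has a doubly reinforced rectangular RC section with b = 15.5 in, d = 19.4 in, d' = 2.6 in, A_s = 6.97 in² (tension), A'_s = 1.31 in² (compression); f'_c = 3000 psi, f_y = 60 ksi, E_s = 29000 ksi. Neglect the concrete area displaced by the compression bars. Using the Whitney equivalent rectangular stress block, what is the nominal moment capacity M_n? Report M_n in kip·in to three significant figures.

Assume both steels yield.
a = (A_s − A'_s) f_y/(0.85 f'_c b) = (6.97 − 1.31) × 60/(0.85 × 3 × 15.5) = 8.592 in.
c = a/β₁ = 8.592/0.85 = 10.108 in; ε'_s = 0.003(c − d')/c = 0.0022 ≥ ε_y = 0.0021, so the compression steel yields.
M_n = (A_s − A'_s) f_y (d − a/2) + A'_s f_y (d − d') = 339.6 × (19.4 − 4.296) + 78.6 × (19.4 − 2.6) = 5129.3 + 1320.5 = 6449.8 kip·in.

M_n ≈ 6450 kip·in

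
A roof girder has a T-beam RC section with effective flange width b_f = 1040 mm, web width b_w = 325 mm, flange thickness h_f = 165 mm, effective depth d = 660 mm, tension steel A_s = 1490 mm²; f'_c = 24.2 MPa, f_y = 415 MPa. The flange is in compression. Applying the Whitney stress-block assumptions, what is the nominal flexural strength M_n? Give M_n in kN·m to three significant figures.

M_n ≈ 399 kN·m

Tension: T = A_s f_y = 1490 × 415 = 618350 N.
Try a within the flange: a = T/(0.85 f'_c b_f) = 618350/(0.85 × 24.2 × 1040) = 28.90 mm.
Since a = 28.90 ≤ h_f = 165 mm, the stress block lies entirely in the flange; analyse as a rectangular beam of width b_f.
M_n = T(d − a/2) = 618350 × (660 − 14.45) = 399.18 × 10⁶ N·mm.
M_n = 399.18 kN·m.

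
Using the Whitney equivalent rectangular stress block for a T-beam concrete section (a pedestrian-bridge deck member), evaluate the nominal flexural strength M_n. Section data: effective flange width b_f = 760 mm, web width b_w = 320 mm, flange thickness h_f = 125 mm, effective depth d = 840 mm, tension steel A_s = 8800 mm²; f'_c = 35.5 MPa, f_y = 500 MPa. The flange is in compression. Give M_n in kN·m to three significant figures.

Tension: T = A_s f_y = 8800 × 500 = 4400000 N.
Try a within the flange: a = T/(0.85 f'_c b_f) = 4400000/(0.85 × 35.5 × 760) = 191.86 mm.
a = 191.86 > h_f = 125 mm: the block extends into the web. Split into flange-overhang and web parts.
C_f = 0.85 f'_c (b_f − b_w) h_f = 0.85 × 35.5 × (760 − 320) × 125 = 1659625 N.
Remaining web compression depth: a_w = (T − C_f)/(0.85 f'_c b_w) = (4400000 − 1659625)/(0.85 × 35.5 × 320) = 283.80 mm.
M_n = C_f(d − h_f/2) + (T − C_f)(d − a_w/2) = 1659625 × (840 − 62.5) + 2740375 × (840 − 141.9) = 1290.36 + 1913.06 = 3203.42 × 10⁶ N·mm.
M_n = 3203.42 kN·m.

M_n ≈ 3200 kN·m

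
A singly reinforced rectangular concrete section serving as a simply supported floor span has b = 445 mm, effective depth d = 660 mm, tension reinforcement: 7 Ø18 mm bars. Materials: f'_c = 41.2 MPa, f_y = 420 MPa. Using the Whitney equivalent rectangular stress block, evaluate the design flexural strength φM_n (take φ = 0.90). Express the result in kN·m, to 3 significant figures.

φM_n ≈ 427 kN·m

A_s = 7 × 254 = 1778 mm².
T = A_s f_y = 1778 × 420 = 746760 N = 746.76 kN.
From C = T: a = T/(0.85 f'_c b) = 746760/(0.85 × 41.2 × 445) = 47.92 mm.
M_n = T(d − a/2) = 746.76 kN × (660 − 23.96) mm = 474.97 kN·m.
φM_n = 0.90 × 474.97 = 427.47 kN·m.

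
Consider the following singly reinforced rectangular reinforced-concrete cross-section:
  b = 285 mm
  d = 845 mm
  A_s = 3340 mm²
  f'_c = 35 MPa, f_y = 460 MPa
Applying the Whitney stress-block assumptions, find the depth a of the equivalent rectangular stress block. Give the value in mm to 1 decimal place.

a ≈ 181.2 mm

T = A_s f_y = 3340 × 460 = 1536400 N = 1536.4 kN.
Setting C = 0.85 f'_c a b equal to T: a = 1536400/(0.85 × 35 × 285) = 181.2 mm.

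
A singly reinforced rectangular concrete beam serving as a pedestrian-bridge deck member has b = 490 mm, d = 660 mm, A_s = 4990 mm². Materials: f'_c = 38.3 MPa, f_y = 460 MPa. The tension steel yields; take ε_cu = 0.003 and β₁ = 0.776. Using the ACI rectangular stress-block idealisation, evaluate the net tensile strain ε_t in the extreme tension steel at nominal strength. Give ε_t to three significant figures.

a = A_s f_y/(0.85 f'_c b) = 143.89 mm.
β₁ = 0.776, so c = a/β₁ = 143.89/0.776 = 185.43 mm.
From the linear strain diagram with ε_cu = 0.003: ε_t = 0.003 (d − c)/c = 0.003 × (660 − 185.43)/185.43 = 0.00768.
Since ε_t ≥ 0.005, the section is tension-controlled.

ε_t ≈ 0.00768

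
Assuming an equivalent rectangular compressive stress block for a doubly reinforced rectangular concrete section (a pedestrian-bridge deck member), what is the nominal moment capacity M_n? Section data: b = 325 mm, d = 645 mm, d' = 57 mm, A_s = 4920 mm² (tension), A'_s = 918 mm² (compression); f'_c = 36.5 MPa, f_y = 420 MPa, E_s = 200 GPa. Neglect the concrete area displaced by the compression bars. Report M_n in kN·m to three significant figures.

Assume both tension and compression steel yield.
Net tension couple steel: A_s − A'_s = 4002 mm².
a = (A_s − A'_s) f_y / (0.85 f'_c b) = 1680840/(0.85 × 36.5 × 325) = 166.70 mm.
c = a/β₁ = 166.70/0.789 = 211.28 mm; ε'_s = 0.003(c − d')/c = 0.0022 ≥ f_y/E_s = 0.0021, so compression steel does yield.
M_n = (A_s − A'_s) f_y (d − a/2) + A'_s f_y (d − d') = [1680840 × (645 − 83.35) + 385560 × (645 − 57)] × 10⁻⁶ = 944.04 + 226.71 = 1170.75 kN·m.

M_n ≈ 1170 kN·m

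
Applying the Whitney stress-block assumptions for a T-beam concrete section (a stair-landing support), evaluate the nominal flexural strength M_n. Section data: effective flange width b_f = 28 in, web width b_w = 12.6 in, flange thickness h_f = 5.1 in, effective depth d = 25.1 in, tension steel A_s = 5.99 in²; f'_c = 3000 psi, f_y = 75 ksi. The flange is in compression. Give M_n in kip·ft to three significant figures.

Tension: T = A_s f_y = 5.99 × 75 = 449.25 kips.
Try a within the flange: a = T/(0.85 f'_c b_f) = 449.25/(0.85 × 3 × 28) = 6.292 in.
a = 6.292 > h_f = 5.1 in: the block extends into the web. Split into flange-overhang and web parts.
C_f = 0.85 f'_c (b_f − b_w) h_f = 0.85 × 3 × (28 − 12.6) × 5.1 = 200.3 kips.
Remaining web compression depth: a_w = (T − C_f)/(0.85 f'_c b_w) = (449.25 − 200.3)/(0.85 × 3 × 12.6) = 7.748 in.
M_n = C_f(d − h_f/2) + (T − C_f)(d − a_w/2) = 200.3 × (25.1 − 2.55) + 248.95 × (25.1 − 3.874) = 4516.8 + 5284.2 = 9801.0 kip·in.
M_n = 9801.0/12 = 816.75 kip·ft.

M_n ≈ 817 kip·ft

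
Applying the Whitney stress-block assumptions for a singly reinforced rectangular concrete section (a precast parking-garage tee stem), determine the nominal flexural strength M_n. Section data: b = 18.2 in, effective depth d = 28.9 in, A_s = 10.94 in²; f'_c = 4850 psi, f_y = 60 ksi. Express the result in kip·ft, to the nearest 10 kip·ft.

T = A_s f_y = 10.94 × 60 = 656.4 kips.
a = T/(0.85 f'_c b) = 656.4/(0.85 × 4.85 × 18.2) = 8.749 in.
M_n = T(d − a/2) = 656.4 × (28.9 − 4.3745) = 16098.5 kip·in = 16098.5/12 = 1341.54 kip·ft.

M_n ≈ 1340 kip·ft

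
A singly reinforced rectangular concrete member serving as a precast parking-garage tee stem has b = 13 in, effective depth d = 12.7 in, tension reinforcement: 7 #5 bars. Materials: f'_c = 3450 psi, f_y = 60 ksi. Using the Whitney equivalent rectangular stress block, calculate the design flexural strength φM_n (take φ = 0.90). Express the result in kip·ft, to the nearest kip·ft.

A_s = 7 × 0.31 = 2.17 in².
T = A_s f_y = 2.17 × 60 = 130.2 kips.
a = T/(0.85 f'_c b) = 130.2/(0.85 × 3.45 × 13) = 3.415 in.
M_n = T(d − a/2) = 130.2 × (12.7 − 1.7075) = 1431.2 kip·in = 1431.2/12 = 119.27 kip·ft.
φM_n = 0.90 × 119.27 = 107.34 kip·ft.

φM_n ≈ 107 kip·ft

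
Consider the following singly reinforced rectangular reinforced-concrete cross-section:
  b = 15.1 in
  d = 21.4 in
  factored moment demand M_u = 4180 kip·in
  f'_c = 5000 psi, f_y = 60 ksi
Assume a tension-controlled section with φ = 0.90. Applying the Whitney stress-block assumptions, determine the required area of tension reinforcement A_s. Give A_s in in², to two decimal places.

A_s ≈ 3.96 in²

M_n = M_u/φ = 4180/0.90 = 4644.44 kip·in.
From M_n = 0.85 f'_c a b (d − a/2):
a = d − √(d² − 2M_n/(0.85 f'_c b)) = 21.4 − √(21.4² − 2 × 4644.44/(0.85 × 5 × 15.1)) = 3.702 in.
A_s = 0.85 f'_c a b / f_y = 0.85 × 5 × 3.702 × 15.1 / 60 = 3.960 in².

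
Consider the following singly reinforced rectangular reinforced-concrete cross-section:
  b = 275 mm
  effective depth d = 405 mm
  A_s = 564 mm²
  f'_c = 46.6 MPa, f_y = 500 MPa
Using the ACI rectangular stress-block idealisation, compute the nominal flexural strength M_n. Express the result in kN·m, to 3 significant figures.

M_n ≈ 111 kN·m

T = A_s f_y = 564 × 500 = 282000 N = 282 kN.
From C = T: a = T/(0.85 f'_c b) = 282000/(0.85 × 46.6 × 275) = 25.89 mm.
M_n = T(d − a/2) = 282 kN × (405 − 12.945) mm = 110.56 kN·m.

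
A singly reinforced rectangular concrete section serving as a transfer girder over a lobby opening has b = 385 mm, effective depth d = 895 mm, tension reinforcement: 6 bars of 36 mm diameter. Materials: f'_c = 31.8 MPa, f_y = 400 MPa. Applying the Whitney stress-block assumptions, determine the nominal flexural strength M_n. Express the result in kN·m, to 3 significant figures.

A_s = 6 × 1018 = 6108 mm².
T = A_s f_y = 6108 × 400 = 2443200 N = 2443.2 kN.
From C = T: a = T/(0.85 f'_c b) = 2443200/(0.85 × 31.8 × 385) = 234.78 mm.
M_n = T(d − a/2) = 2443.2 kN × (895 − 117.39) mm = 1899.86 kN·m.

M_n ≈ 1900 kN·m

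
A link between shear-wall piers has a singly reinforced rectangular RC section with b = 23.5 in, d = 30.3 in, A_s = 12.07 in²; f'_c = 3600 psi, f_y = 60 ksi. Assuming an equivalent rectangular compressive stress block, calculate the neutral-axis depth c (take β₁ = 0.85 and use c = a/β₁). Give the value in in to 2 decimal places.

c ≈ 11.85 in

T = A_s f_y = 12.07 × 60 = 724.2 kips.
a = T/(0.85 f'_c b) = 724.2/(0.85 × 3.6 × 23.5) = 10.0709 in.
With β₁ = 0.85, c = a/β₁ = 10.0709/0.85 = 11.85 in.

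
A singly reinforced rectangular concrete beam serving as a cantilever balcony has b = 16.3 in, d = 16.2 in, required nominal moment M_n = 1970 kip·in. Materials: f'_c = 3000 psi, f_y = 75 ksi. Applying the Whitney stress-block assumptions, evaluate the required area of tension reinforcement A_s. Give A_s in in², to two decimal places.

From M_n = 0.85 f'_c a b (d − a/2):
a = d − √(d² − 2M_n/(0.85 f'_c b)) = 16.2 − √(16.2² − 2 × 1970/(0.85 × 3 × 16.3)) = 3.252 in.
A_s = 0.85 f'_c a b / f_y = 0.85 × 3 × 3.252 × 16.3 / 75 = 1.802 in².

A_s ≈ 1.80 in²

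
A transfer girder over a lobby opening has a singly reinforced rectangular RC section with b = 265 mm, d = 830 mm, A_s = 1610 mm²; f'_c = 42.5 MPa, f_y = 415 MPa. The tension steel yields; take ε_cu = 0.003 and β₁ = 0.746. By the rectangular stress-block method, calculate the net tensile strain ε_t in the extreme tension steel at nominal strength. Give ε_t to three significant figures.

a = A_s f_y/(0.85 f'_c b) = 69.79 mm.
β₁ = 0.746, so c = a/β₁ = 69.79/0.746 = 93.55 mm.
From the linear strain diagram with ε_cu = 0.003: ε_t = 0.003 (d − c)/c = 0.003 × (830 − 93.55)/93.55 = 0.0236.
Since ε_t ≥ 0.005, the section is tension-controlled.

ε_t ≈ 0.0236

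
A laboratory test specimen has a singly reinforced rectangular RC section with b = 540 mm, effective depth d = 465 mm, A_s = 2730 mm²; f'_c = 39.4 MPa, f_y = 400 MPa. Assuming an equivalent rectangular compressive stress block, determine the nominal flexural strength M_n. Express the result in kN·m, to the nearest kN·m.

M_n ≈ 475 kN·m

T = A_s f_y = 2730 × 400 = 1092000 N = 1092 kN.
From C = T: a = T/(0.85 f'_c b) = 1092000/(0.85 × 39.4 × 540) = 60.38 mm.
M_n = T(d − a/2) = 1092 kN × (465 − 30.19) mm = 474.81 kN·m.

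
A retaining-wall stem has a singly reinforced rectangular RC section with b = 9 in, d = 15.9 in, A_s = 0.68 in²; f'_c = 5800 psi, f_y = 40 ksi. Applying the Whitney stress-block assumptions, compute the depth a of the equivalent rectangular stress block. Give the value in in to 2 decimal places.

T = A_s f_y = 0.68 × 40 = 27.2 kips.
a = T/(0.85 f'_c b) = 27.2/(0.85 × 5.8 × 9) = 0.61 in.

a ≈ 0.61 in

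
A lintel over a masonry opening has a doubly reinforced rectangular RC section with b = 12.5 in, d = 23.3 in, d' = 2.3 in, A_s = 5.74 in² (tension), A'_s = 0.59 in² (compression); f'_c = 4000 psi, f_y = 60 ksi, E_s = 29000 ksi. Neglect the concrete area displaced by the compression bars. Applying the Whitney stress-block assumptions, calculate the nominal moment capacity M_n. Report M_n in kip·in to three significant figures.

Assume both steels yield.
a = (A_s − A'_s) f_y/(0.85 f'_c b) = (5.74 − 0.59) × 60/(0.85 × 4 × 12.5) = 7.271 in.
c = a/β₁ = 7.271/0.85 = 8.554 in; ε'_s = 0.003(c − d')/c = 0.0022 ≥ ε_y = 0.0021, so the compression steel yields.
M_n = (A_s − A'_s) f_y (d − a/2) + A'_s f_y (d − d') = 309 × (23.3 − 3.6355) + 35.4 × (23.3 − 2.3) = 6076.3 + 743.4 = 6819.7 kip·in.

M_n ≈ 6820 kip·in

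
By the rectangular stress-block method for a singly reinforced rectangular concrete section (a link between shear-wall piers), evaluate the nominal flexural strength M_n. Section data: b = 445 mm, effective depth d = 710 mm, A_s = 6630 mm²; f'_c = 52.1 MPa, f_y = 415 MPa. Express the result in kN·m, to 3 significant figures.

T = A_s f_y = 6630 × 415 = 2751450 N = 2751.45 kN.
From C = T: a = T/(0.85 f'_c b) = 2751450/(0.85 × 52.1 × 445) = 139.62 mm.
M_n = T(d − a/2) = 2751.45 kN × (710 − 69.81) mm = 1761.45 kN·m.

M_n ≈ 1760 kN·m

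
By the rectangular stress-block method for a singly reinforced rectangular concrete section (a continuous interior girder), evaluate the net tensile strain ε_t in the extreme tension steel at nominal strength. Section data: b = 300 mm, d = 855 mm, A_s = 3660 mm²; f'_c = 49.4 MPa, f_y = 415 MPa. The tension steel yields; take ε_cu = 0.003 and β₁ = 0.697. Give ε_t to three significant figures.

ε_t ≈ 0.0118

a = A_s f_y/(0.85 f'_c b) = 120.58 mm.
β₁ = 0.697, so c = a/β₁ = 120.58/0.697 = 173.00 mm.
From the linear strain diagram with ε_cu = 0.003: ε_t = 0.003 (d − c)/c = 0.003 × (855 − 173.00)/173.00 = 0.0118.
Since ε_t ≥ 0.005, the section is tension-controlled.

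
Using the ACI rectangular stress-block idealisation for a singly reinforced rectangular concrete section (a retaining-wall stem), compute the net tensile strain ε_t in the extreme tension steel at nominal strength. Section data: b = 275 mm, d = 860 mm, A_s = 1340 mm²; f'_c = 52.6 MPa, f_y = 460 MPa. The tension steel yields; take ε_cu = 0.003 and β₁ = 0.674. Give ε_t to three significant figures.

a = A_s f_y/(0.85 f'_c b) = 50.13 mm.
β₁ = 0.674, so c = a/β₁ = 50.13/0.674 = 74.38 mm.
From the linear strain diagram with ε_cu = 0.003: ε_t = 0.003 (d − c)/c = 0.003 × (860 − 74.38)/74.38 = 0.0317.
Since ε_t ≥ 0.005, the section is tension-controlled.

ε_t ≈ 0.0317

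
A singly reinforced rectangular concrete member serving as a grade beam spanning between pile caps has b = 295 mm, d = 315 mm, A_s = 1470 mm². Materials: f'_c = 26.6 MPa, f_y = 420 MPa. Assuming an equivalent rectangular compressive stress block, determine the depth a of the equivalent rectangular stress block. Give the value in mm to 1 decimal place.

a ≈ 92.6 mm

T = A_s f_y = 1470 × 420 = 617400 N = 617.4 kN.
Setting C = 0.85 f'_c a b equal to T: a = 617400/(0.85 × 26.6 × 295) = 92.6 mm.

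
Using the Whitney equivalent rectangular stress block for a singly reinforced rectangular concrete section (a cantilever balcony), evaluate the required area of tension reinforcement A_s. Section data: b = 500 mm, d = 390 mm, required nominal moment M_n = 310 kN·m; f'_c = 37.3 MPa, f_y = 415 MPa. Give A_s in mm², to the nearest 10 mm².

With M_n = 0.85 f'_c a b (d − a/2), solve the quadratic for a:
a = d − √(d² − 2M_n/(0.85 f'_c b)) = 390 − √(390² − 2 × 310×10⁶/(0.85 × 37.3 × 500)) = 53.86 mm.
A_s = 0.85 f'_c a b / f_y = 0.85 × 37.3 × 53.86 × 500 / 415 = 2057.4 mm².

A_s ≈ 2060 mm²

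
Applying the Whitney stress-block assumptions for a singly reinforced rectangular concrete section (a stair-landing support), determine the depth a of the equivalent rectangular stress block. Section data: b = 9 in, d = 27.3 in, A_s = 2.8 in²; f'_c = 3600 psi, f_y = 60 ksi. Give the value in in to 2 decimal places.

T = A_s f_y = 2.8 × 60 = 168 kips.
a = T/(0.85 f'_c b) = 168/(0.85 × 3.6 × 9) = 6.10 in.

a ≈ 6.10 in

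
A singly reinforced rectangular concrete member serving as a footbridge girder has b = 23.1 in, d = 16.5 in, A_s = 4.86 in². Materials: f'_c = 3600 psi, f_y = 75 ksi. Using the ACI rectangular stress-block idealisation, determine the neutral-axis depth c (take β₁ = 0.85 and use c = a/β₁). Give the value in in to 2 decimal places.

T = A_s f_y = 4.86 × 75 = 364.5 kips.
a = T/(0.85 f'_c b) = 364.5/(0.85 × 3.6 × 23.1) = 5.1566 in.
With β₁ = 0.85, c = a/β₁ = 5.1566/0.85 = 6.07 in.

c ≈ 6.07 in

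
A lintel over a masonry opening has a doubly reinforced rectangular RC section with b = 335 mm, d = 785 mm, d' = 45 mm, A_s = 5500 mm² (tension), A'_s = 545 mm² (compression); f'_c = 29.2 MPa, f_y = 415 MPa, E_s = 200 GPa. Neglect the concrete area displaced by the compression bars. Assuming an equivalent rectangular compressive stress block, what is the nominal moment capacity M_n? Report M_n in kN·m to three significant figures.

M_n ≈ 1530 kN·m

Assume both tension and compression steel yield.
Net tension couple steel: A_s − A'_s = 4955 mm².
a = (A_s − A'_s) f_y / (0.85 f'_c b) = 2056325/(0.85 × 29.2 × 335) = 247.31 mm.
c = a/β₁ = 247.31/0.841 = 294.07 mm; ε'_s = 0.003(c − d')/c = 0.0025 ≥ f_y/E_s = 0.0021, so compression steel does yield.
M_n = (A_s − A'_s) f_y (d − a/2) + A'_s f_y (d − d') = [2056325 × (785 − 123.655) + 226175 × (785 − 45)] × 10⁻⁶ = 1359.94 + 167.37 = 1527.31 kN·m.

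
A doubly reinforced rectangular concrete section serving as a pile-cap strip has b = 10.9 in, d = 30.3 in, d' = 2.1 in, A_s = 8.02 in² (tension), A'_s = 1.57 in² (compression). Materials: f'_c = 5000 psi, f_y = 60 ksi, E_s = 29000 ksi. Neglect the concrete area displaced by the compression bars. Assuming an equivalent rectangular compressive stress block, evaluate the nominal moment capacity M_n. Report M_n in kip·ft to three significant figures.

M_n ≈ 1060 kip·ft

Assume both steels yield.
a = (A_s − A'_s) f_y/(0.85 f'_c b) = (8.02 − 1.57) × 60/(0.85 × 5 × 10.9) = 8.354 in.
c = a/β₁ = 8.354/0.8 = 10.443 in; ε'_s = 0.003(c − d')/c = 0.0024 ≥ ε_y = 0.0021, so the compression steel yields.
M_n = (A_s − A'_s) f_y (d − a/2) + A'_s f_y (d − d') = 387 × (30.3 − 4.177) + 94.2 × (30.3 − 2.1) = 10109.6 + 2656.4 = 12766.0 kip·in = 12766.0/12 = 1063.83 kip·ft.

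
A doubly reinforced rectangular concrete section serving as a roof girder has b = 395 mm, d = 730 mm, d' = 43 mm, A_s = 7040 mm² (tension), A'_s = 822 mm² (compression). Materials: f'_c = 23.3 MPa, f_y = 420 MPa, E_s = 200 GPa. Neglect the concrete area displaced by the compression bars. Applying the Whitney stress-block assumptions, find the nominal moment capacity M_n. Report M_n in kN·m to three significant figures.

M_n ≈ 1710 kN·m

Assume both tension and compression steel yield.
Net tension couple steel: A_s − A'_s = 6218 mm².
a = (A_s − A'_s) f_y / (0.85 f'_c b) = 2611560/(0.85 × 23.3 × 395) = 333.83 mm.
c = a/β₁ = 333.83/0.85 = 392.74 mm; ε'_s = 0.003(c − d')/c = 0.0027 ≥ f_y/E_s = 0.0021, so compression steel does yield.
M_n = (A_s − A'_s) f_y (d − a/2) + A'_s f_y (d − d') = [2611560 × (730 − 166.915) + 345240 × (730 − 43)] × 10⁻⁶ = 1470.53 + 237.18 = 1707.71 kN·m.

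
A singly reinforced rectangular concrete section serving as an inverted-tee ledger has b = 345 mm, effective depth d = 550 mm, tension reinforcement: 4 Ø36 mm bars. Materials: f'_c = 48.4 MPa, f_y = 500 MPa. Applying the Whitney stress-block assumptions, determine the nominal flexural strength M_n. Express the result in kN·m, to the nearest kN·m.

M_n ≈ 974 kN·m

A_s = 4 × 1018 = 4072 mm².
T = A_s f_y = 4072 × 500 = 2036000 N = 2036 kN.
From C = T: a = T/(0.85 f'_c b) = 2036000/(0.85 × 48.4 × 345) = 143.45 mm.
M_n = T(d − a/2) = 2036 kN × (550 − 71.725) mm = 973.77 kN·m.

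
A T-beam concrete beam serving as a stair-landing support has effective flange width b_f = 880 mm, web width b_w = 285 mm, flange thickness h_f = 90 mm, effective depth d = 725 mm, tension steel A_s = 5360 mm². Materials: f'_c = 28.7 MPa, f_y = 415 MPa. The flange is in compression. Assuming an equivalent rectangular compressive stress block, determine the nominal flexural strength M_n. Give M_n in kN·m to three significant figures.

Tension: T = A_s f_y = 5360 × 415 = 2224400 N.
Try a within the flange: a = T/(0.85 f'_c b_f) = 2224400/(0.85 × 28.7 × 880) = 103.62 mm.
a = 103.62 > h_f = 90 mm: the block extends into the web. Split into flange-overhang and web parts.
C_f = 0.85 f'_c (b_f − b_w) h_f = 0.85 × 28.7 × (880 − 285) × 90 = 1306352 N.
Remaining web compression depth: a_w = (T − C_f)/(0.85 f'_c b_w) = (2224400 − 1306352)/(0.85 × 28.7 × 285) = 132.04 mm.
M_n = C_f(d − h_f/2) + (T − C_f)(d − a_w/2) = 1306352 × (725 − 45) + 918048 × (725 − 66.02) = 888.32 + 604.98 = 1493.30 × 10⁶ N·mm.
M_n = 1493.30 kN·m.

M_n ≈ 1490 kN·m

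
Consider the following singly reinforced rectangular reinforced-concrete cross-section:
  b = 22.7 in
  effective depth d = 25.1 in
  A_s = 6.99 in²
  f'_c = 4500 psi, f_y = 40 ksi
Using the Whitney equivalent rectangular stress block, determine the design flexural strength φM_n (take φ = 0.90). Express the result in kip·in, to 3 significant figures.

φM_n ≈ 5910 kip·in

T = A_s f_y = 6.99 × 40 = 279.6 kips.
a = T/(0.85 f'_c b) = 279.6/(0.85 × 4.5 × 22.7) = 3.220 in.
M_n = T(d − a/2) = 279.6 × (25.1 − 1.61) = 6567.8 kip·in.
φM_n = 0.90 × 6567.8 = 5911.0 kip·in.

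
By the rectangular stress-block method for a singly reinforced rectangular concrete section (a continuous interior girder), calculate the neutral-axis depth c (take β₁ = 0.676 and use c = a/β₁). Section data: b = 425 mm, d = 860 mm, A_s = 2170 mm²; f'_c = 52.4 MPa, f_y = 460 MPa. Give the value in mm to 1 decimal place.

c ≈ 78.0 mm

T = A_s f_y = 2170 × 460 = 998200 N = 998.2 kN.
Setting C = 0.85 f'_c a b equal to T: a = 998200/(0.85 × 52.4 × 425) = 52.733 mm.
With β₁ = 0.676, c = a/β₁ = 52.733/0.676 = 78.0 mm.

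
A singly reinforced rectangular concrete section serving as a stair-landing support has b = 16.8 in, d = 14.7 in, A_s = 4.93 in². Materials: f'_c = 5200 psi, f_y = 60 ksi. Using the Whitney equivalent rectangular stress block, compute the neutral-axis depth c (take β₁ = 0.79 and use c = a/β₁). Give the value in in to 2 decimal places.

c ≈ 5.04 in

T = A_s f_y = 4.93 × 60 = 295.8 kips.
a = T/(0.85 f'_c b) = 295.8/(0.85 × 5.2 × 16.8) = 3.9835 in.
With β₁ = 0.79, c = a/β₁ = 3.9835/0.79 = 5.04 in.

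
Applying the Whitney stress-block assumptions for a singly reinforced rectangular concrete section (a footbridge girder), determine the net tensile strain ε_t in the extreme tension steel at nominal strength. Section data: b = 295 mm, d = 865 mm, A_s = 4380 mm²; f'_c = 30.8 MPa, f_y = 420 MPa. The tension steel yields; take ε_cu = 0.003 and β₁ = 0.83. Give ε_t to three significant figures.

ε_t ≈ 0.00604

a = A_s f_y/(0.85 f'_c b) = 238.19 mm.
β₁ = 0.83, so c = a/β₁ = 238.19/0.83 = 286.98 mm.
From the linear strain diagram with ε_cu = 0.003: ε_t = 0.003 (d − c)/c = 0.003 × (865 − 286.98)/286.98 = 0.00604.
Since ε_t ≥ 0.005, the section is tension-controlled.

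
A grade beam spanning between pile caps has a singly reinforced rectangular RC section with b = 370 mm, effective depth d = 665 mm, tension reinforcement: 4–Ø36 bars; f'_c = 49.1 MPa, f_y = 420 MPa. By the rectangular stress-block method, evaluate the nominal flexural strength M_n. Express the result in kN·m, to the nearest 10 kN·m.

M_n ≈ 1040 kN·m

A_s = 4 × 1018 = 4072 mm².
T = A_s f_y = 4072 × 420 = 1710240 N = 1710.24 kN.
From C = T: a = T/(0.85 f'_c b) = 1710240/(0.85 × 49.1 × 370) = 110.75 mm.
M_n = T(d − a/2) = 1710.24 kN × (665 − 55.375) mm = 1042.61 kN·m.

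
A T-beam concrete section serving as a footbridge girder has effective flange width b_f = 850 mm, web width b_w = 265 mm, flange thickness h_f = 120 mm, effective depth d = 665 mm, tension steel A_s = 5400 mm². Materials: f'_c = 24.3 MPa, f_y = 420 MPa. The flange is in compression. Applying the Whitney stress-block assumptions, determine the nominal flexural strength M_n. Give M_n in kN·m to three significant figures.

Tension: T = A_s f_y = 5400 × 420 = 2268000 N.
Try a within the flange: a = T/(0.85 f'_c b_f) = 2268000/(0.85 × 24.3 × 850) = 129.18 mm.
a = 129.18 > h_f = 120 mm: the block extends into the web. Split into flange-overhang and web parts.
C_f = 0.85 f'_c (b_f − b_w) h_f = 0.85 × 24.3 × (850 − 265) × 120 = 1449981 N.
Remaining web compression depth: a_w = (T − C_f)/(0.85 f'_c b_w) = (2268000 − 1449981)/(0.85 × 24.3 × 265) = 149.45 mm.
M_n = C_f(d − h_f/2) + (T − C_f)(d − a_w/2) = 1449981 × (665 − 60) + 818019 × (665 − 74.725) = 877.24 + 482.86 = 1360.10 × 10⁶ N·mm.
M_n = 1360.10 kN·m.

M_n ≈ 1360 kN·m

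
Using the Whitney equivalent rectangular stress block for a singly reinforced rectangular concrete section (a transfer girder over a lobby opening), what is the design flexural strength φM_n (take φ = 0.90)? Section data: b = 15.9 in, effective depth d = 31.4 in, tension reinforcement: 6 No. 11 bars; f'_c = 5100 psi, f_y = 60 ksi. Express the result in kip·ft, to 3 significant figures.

φM_n ≈ 1150 kip·ft

A_s = 6 × 1.56 = 9.36 in².
T = A_s f_y = 9.36 × 60 = 561.6 kips.
a = T/(0.85 f'_c b) = 561.6/(0.85 × 5.1 × 15.9) = 8.148 in.
M_n = T(d − a/2) = 561.6 × (31.4 − 4.074) = 15346.3 kip·in = 15346.3/12 = 1278.86 kip·ft.
φM_n = 0.90 × 1278.86 = 1150.97 kip·ft.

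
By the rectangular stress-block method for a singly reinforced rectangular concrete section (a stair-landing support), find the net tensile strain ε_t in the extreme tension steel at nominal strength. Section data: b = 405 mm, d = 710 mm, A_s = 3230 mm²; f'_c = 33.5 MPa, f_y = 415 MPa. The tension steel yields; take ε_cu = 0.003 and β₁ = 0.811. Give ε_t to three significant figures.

ε_t ≈ 0.0119

a = A_s f_y/(0.85 f'_c b) = 116.23 mm.
β₁ = 0.811, so c = a/β₁ = 116.23/0.811 = 143.32 mm.
From the linear strain diagram with ε_cu = 0.003: ε_t = 0.003 (d − c)/c = 0.003 × (710 − 143.32)/143.32 = 0.0119.
Since ε_t ≥ 0.005, the section is tension-controlled.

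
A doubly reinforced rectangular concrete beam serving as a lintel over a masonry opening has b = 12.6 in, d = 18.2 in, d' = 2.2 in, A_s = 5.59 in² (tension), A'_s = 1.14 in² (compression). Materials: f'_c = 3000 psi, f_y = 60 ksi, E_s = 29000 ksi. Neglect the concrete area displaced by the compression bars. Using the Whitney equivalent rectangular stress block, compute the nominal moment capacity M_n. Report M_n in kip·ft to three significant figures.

M_n ≈ 404 kip·ft

Assume both steels yield.
a = (A_s − A'_s) f_y/(0.85 f'_c b) = (5.59 − 1.14) × 60/(0.85 × 3 × 12.6) = 8.310 in.
c = a/β₁ = 8.310/0.85 = 9.776 in; ε'_s = 0.003(c − d')/c = 0.0023 ≥ ε_y = 0.0021, so the compression steel yields.
M_n = (A_s − A'_s) f_y (d − a/2) + A'_s f_y (d − d') = 267 × (18.2 − 4.155) + 68.4 × (18.2 − 2.2) = 3750.0 + 1094.4 = 4844.4 kip·in = 4844.4/12 = 403.70 kip·ft.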